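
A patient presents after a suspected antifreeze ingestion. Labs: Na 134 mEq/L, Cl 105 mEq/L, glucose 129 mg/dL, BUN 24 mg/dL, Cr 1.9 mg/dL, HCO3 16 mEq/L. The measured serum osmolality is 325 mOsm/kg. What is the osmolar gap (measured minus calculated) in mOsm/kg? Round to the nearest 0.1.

Calculated osmolality = 2·Na + glucose/18 + BUN/2.8
= 2·134 + 129/18 + 24/2.8
= 268 + 7.17 + 8.57
= 283.74 mOsm/kg ≈ 283.7 mOsm/kg
Osmolar gap = measured − calculated = 325 − 283.7 = 41.3 mOsm/kg

41.3 mOsm/kg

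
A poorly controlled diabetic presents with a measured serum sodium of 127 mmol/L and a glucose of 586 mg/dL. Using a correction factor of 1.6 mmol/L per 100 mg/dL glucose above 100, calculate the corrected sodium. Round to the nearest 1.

Corrected Na = measured Na + 1.6 · (glucose − 100)/100
= 127 + 1.6 · (586 − 100)/100
= 127 + 7.8
= 134.8 mmol/L

135 mmol/L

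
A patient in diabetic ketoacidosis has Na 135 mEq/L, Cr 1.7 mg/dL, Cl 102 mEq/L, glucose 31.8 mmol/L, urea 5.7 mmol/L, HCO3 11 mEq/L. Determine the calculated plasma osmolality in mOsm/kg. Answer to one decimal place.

Calculated osmolality = 2·Na + glucose + urea
= 2·135 + 31.8 + 5.7
= 270 + 31.80 + 5.70
= 307.5 mOsm/kg

307.5 mOsm/kg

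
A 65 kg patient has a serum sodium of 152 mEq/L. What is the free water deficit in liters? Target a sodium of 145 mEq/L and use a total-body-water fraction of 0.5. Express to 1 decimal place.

1.6 L

TBW = 0.5 · 65 = 32.5 L
Free water deficit = TBW · (Na/145 − 1)
= 32.5 · (152/145 − 1)
= 32.5 · 0.0483
= 1.57 L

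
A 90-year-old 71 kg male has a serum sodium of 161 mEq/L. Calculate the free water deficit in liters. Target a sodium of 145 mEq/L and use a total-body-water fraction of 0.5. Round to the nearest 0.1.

3.9 L

TBW = 0.5 · 71 = 35.5 L
Free water deficit = TBW · (Na/145 − 1)
= 35.5 · (161/145 − 1)
= 35.5 · 0.1103
= 3.92 L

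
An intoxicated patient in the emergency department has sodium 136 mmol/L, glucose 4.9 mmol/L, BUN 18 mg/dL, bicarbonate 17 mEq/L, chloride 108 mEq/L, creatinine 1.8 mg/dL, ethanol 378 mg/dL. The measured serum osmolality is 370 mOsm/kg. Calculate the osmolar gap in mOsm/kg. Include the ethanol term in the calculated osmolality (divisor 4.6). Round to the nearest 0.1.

4.5 mOsm/kg

Calculated osmolality = 2·Na + glucose + BUN/2.8 + ethanol/4.6
= 2·136 + 4.9 + 18/2.8 + 378/4.6
= 272 + 4.90 + 6.43 + 82.17
= 365.5 mOsm/kg ≈ 365.5 mOsm/kg
Osmolar gap = measured − calculated = 370 − 365.5 = 4.5 mOsm/kg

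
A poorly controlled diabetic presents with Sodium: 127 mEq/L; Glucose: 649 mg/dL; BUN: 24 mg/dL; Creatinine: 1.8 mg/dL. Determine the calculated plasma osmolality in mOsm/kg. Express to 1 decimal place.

298.6 mOsm/kg

Calculated osmolality = 2·Na + glucose/18 + BUN/2.8
= 2·127 + 649/18 + 24/2.8
= 254 + 36.06 + 8.57
= 298.63 mOsm/kg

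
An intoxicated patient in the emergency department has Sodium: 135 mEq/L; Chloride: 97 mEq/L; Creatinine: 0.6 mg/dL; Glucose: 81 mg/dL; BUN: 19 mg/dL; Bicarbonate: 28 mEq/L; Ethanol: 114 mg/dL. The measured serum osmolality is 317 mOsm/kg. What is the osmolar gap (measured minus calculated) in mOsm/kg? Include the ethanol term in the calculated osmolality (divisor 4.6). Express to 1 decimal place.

Calculated osmolality = 2·Na + glucose/18 + BUN/2.8 + ethanol/4.6
= 2·135 + 81/18 + 19/2.8 + 114/4.6
= 270 + 4.50 + 6.79 + 24.78
= 306.07 mOsm/kg ≈ 306.1 mOsm/kg
Osmolar gap = measured − calculated = 317 − 306.1 = 10.9 mOsm/kg

10.9 mOsm/kg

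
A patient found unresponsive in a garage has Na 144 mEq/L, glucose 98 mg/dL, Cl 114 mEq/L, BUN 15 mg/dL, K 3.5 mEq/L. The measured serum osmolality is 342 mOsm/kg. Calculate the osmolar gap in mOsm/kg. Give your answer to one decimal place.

Calculated osmolality = 2·Na + glucose/18 + BUN/2.8
= 2·144 + 98/18 + 15/2.8
= 288 + 5.44 + 5.36
= 298.8 mOsm/kg ≈ 298.8 mOsm/kg
Osmolar gap = measured − calculated = 342 − 298.8 = 43.2 mOsm/kg

43.2 mOsm/kg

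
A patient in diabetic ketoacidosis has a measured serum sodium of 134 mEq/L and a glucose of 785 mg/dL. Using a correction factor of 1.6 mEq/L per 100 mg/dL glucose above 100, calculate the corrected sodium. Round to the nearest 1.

Corrected Na = measured Na + 1.6 · (glucose − 100)/100
= 134 + 1.6 · (785 − 100)/100
= 134 + 11
= 145 mEq/L

145 mEq/L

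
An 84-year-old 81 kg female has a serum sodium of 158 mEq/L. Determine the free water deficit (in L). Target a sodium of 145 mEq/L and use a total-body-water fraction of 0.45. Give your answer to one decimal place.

3.3 L

TBW = 0.45 · 81 = 36.45 L
Free water deficit = TBW · (Na/145 − 1)
= 36.45 · (158/145 − 1)
= 36.45 · 0.0897
= 3.27 L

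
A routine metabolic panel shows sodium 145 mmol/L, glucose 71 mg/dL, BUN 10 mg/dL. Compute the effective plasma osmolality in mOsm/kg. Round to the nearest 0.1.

Effective osmolality excludes urea (freely permeant across cell membranes):
2·Na + glucose/18
= 2·145 + 71/18
= 290 + 3.94
= 293.94 mOsm/kg

293.9 mOsm/kg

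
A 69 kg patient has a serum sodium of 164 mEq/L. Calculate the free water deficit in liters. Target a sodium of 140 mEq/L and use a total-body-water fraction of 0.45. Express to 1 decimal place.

TBW = 0.45 · 69 = 31.05 L
Free water deficit = TBW · (Na/140 − 1)
= 31.05 · (164/140 − 1)
= 31.05 · 0.1714
= 5.32 L

5.3 L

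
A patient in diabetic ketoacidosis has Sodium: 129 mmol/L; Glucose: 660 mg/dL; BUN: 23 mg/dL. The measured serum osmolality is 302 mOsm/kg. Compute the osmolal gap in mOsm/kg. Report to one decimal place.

-0.9 mOsm/kg

Calculated osmolality = 2·Na + glucose/18 + BUN/2.8
= 2·129 + 660/18 + 23/2.8
= 258 + 36.67 + 8.21
= 302.88 mOsm/kg ≈ 302.9 mOsm/kg
Osmolar gap = measured − calculated = 302 − 302.9 = -0.9 mOsm/kg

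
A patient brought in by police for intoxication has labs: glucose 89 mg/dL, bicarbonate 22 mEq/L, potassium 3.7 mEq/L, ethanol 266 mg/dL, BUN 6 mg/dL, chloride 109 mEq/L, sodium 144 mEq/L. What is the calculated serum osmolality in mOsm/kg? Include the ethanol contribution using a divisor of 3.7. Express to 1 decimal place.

Calculated osmolality = 2·Na + glucose/18 + BUN/2.8 + ethanol/3.7
= 2·144 + 89/18 + 6/2.8 + 266/3.7
= 288 + 4.94 + 2.14 + 71.89
= 366.97 mOsm/kg

367.0 mOsm/kg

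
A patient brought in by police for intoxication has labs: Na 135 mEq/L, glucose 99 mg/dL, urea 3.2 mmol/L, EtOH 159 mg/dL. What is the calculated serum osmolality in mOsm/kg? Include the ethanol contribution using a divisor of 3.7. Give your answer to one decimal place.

321.7 mOsm/kg

Calculated osmolality = 2·Na + glucose/18 + urea + ethanol/3.7
= 2·135 + 99/18 + 3.2 + 159/3.7
= 270 + 5.50 + 3.20 + 42.97
= 321.67 mOsm/kg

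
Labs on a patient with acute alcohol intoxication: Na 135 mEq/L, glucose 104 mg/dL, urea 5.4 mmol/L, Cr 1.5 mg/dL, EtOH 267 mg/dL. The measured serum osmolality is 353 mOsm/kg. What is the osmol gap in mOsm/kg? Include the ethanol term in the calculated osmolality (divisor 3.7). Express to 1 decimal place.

-0.3 mOsm/kg

Calculated osmolality = 2·Na + glucose/18 + urea + ethanol/3.7
= 2·135 + 104/18 + 5.4 + 267/3.7
= 270 + 5.78 + 5.40 + 72.16
= 353.34 mOsm/kg ≈ 353.3 mOsm/kg
Osmolar gap = measured − calculated = 353 − 353.3 = -0.3 mOsm/kg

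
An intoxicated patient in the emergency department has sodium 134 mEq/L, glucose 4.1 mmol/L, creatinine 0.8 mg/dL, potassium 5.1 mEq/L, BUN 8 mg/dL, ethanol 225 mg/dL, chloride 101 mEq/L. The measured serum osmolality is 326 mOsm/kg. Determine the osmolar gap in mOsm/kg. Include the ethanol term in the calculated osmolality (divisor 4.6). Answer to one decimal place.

2.1 mOsm/kg

Calculated osmolality = 2·Na + glucose + BUN/2.8 + ethanol/4.6
= 2·134 + 4.1 + 8/2.8 + 225/4.6
= 268 + 4.10 + 2.86 + 48.91
= 323.87 mOsm/kg ≈ 323.9 mOsm/kg
Osmolar gap = measured − calculated = 326 − 323.9 = 2.1 mOsm/kg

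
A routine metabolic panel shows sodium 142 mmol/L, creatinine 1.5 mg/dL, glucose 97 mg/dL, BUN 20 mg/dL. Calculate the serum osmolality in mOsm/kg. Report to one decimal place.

Calculated osmolality = 2·Na + glucose/18 + BUN/2.8
= 2·142 + 97/18 + 20/2.8
= 284 + 5.39 + 7.14
= 296.53 mOsm/kg

296.5 mOsm/kg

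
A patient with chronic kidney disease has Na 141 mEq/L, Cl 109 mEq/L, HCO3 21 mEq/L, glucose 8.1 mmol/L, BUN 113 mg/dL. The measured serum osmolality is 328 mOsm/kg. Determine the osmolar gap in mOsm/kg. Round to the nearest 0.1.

Calculated osmolality = 2·Na + glucose + BUN/2.8
= 2·141 + 8.1 + 113/2.8
= 282 + 8.10 + 40.36
= 330.46 mOsm/kg ≈ 330.5 mOsm/kg
Osmolar gap = measured − calculated = 328 − 330.5 = -2.5 mOsm/kg

-2.5 mOsm/kg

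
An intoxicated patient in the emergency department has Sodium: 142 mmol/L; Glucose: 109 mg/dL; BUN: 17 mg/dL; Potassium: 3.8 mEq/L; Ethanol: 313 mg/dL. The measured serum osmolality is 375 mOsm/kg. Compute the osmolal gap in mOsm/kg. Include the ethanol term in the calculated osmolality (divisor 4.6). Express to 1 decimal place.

10.8 mOsm/kg

Calculated osmolality = 2·Na + glucose/18 + BUN/2.8 + ethanol/4.6
= 2·142 + 109/18 + 17/2.8 + 313/4.6
= 284 + 6.06 + 6.07 + 68.04
= 364.17 mOsm/kg ≈ 364.2 mOsm/kg
Osmolar gap = measured − calculated = 375 − 364.2 = 10.8 mOsm/kg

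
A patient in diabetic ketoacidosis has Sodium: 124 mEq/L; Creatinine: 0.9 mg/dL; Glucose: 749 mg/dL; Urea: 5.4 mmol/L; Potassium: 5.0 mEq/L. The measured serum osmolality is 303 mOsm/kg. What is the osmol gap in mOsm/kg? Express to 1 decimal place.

8.0 mOsm/kg

Calculated osmolality = 2·Na + glucose/18 + urea
= 2·124 + 749/18 + 5.4
= 248 + 41.61 + 5.40
= 295.01 mOsm/kg ≈ 295.0 mOsm/kg
Osmolar gap = measured − calculated = 303 − 295.0 = 8.0 mOsm/kg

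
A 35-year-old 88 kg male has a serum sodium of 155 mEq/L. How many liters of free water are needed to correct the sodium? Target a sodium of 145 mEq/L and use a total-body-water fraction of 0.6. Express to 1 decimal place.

TBW = 0.6 · 88 = 52.8 L
Free water deficit = TBW · (Na/145 − 1)
= 52.8 · (155/145 − 1)
= 52.8 · 0.069
= 3.64 L

3.6 L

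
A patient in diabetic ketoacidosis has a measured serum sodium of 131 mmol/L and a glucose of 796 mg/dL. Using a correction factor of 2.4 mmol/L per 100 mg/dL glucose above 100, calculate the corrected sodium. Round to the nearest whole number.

148 mmol/L

Corrected Na = measured Na + 2.4 · (glucose − 100)/100
= 131 + 2.4 · (796 − 100)/100
= 131 + 16.7
= 147.7 mmol/L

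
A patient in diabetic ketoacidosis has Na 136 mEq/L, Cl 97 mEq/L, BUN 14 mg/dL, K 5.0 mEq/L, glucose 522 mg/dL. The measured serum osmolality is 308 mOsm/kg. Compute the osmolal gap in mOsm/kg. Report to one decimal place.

Calculated osmolality = 2·Na + glucose/18 + BUN/2.8
= 2·136 + 522/18 + 14/2.8
= 272 + 29 + 5
= 306 mOsm/kg ≈ 306.0 mOsm/kg
Osmolar gap = measured − calculated = 308 − 306.0 = 2.0 mOsm/kg

2.0 mOsm/kg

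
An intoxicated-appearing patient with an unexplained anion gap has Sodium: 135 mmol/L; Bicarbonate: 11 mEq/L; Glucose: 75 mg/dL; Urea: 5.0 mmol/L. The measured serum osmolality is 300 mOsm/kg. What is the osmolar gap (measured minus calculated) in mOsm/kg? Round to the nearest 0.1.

Calculated osmolality = 2·Na + glucose/18 + urea
= 2·135 + 75/18 + 5
= 270 + 4.17 + 5
= 279.17 mOsm/kg ≈ 279.2 mOsm/kg
Osmolar gap = measured − calculated = 300 − 279.2 = 20.8 mOsm/kg

20.8 mOsm/kg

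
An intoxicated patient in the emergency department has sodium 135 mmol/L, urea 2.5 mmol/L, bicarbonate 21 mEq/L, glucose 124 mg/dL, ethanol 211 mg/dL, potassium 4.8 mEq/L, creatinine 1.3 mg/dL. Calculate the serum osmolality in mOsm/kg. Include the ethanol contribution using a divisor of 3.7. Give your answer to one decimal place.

Calculated osmolality = 2·Na + glucose/18 + urea + ethanol/3.7
= 2·135 + 124/18 + 2.5 + 211/3.7
= 270 + 6.89 + 2.50 + 57.03
= 336.42 mOsm/kg

336.4 mOsm/kg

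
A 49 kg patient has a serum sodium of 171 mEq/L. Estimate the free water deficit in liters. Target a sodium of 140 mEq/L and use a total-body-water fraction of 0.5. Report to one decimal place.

TBW = 0.5 · 49 = 24.5 L
Free water deficit = TBW · (Na/140 − 1)
= 24.5 · (171/140 − 1)
= 24.5 · 0.2214
= 5.42 L

5.4 L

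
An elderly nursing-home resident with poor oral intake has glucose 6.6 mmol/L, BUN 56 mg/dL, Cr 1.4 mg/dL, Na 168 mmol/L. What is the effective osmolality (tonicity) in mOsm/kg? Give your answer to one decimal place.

Effective osmolality excludes urea (freely permeant across cell membranes):
2·Na + glucose
= 2·168 + 6.6
= 336 + 6.6
= 342.6 mOsm/kg

342.6 mOsm/kg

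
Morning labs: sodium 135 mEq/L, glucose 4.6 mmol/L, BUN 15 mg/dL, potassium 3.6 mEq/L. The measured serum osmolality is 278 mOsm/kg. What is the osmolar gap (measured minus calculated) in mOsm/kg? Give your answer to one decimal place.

-2.0 mOsm/kg

Calculated osmolality = 2·Na + glucose + BUN/2.8
= 2·135 + 4.6 + 15/2.8
= 270 + 4.60 + 5.36
= 279.96 mOsm/kg ≈ 280.0 mOsm/kg
Osmolar gap = measured − calculated = 278 − 280.0 = -2.0 mOsm/kg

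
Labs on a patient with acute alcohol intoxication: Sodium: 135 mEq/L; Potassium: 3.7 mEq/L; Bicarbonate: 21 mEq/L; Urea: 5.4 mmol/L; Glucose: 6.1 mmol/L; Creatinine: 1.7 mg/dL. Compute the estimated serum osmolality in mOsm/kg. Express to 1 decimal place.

281.5 mOsm/kg

Calculated osmolality = 2·Na + glucose + urea
= 2·135 + 6.1 + 5.4
= 270 + 6.10 + 5.40
= 281.5 mOsm/kg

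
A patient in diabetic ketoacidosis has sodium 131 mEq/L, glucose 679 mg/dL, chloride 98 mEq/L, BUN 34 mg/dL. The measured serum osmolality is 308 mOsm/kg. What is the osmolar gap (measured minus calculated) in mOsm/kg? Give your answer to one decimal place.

Calculated osmolality = 2·Na + glucose/18 + BUN/2.8
= 2·131 + 679/18 + 34/2.8
= 262 + 37.72 + 12.14
= 311.86 mOsm/kg ≈ 311.9 mOsm/kg
Osmolar gap = measured − calculated = 308 − 311.9 = -3.9 mOsm/kg

-3.9 mOsm/kg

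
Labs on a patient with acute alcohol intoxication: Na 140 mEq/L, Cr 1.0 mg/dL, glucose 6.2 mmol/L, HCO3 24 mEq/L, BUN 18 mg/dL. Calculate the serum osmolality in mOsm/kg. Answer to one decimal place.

292.6 mOsm/kg

Calculated osmolality = 2·Na + glucose + BUN/2.8
= 2·140 + 6.2 + 18/2.8
= 280 + 6.20 + 6.43
= 292.63 mOsm/kg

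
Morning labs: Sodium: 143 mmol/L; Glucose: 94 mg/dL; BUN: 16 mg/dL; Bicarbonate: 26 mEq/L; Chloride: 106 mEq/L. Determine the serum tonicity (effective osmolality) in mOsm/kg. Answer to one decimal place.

291.2 mOsm/kg

Effective osmolality excludes urea (freely permeant across cell membranes):
2·Na + glucose/18
= 2·143 + 94/18
= 286 + 5.22
= 291.22 mOsm/kg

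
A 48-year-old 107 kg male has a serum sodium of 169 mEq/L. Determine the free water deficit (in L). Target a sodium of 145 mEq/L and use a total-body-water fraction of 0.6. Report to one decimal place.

10.6 L

TBW = 0.6 · 107 = 64.2 L
Free water deficit = TBW · (Na/145 − 1)
= 64.2 · (169/145 − 1)
= 64.2 · 0.1655
= 10.63 L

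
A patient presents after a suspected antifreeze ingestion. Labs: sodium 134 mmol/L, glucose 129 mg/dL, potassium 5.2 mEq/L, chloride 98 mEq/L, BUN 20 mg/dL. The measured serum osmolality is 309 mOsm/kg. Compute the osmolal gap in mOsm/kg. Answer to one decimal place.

Calculated osmolality = 2·Na + glucose/18 + BUN/2.8
= 2·134 + 129/18 + 20/2.8
= 268 + 7.17 + 7.14
= 282.31 mOsm/kg ≈ 282.3 mOsm/kg
Osmolar gap = measured − calculated = 309 − 282.3 = 26.7 mOsm/kg

26.7 mOsm/kg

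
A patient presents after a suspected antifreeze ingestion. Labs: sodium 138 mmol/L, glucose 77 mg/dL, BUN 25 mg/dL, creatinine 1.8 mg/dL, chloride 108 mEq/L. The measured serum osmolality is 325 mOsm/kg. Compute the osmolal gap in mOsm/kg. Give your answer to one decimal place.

35.8 mOsm/kg

Calculated osmolality = 2·Na + glucose/18 + BUN/2.8
= 2·138 + 77/18 + 25/2.8
= 276 + 4.28 + 8.93
= 289.21 mOsm/kg ≈ 289.2 mOsm/kg
Osmolar gap = measured − calculated = 325 − 289.2 = 35.8 mOsm/kg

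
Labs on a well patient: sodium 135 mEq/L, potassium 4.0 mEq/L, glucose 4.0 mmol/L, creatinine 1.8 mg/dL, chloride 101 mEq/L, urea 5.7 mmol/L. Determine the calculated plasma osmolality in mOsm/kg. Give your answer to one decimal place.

Calculated osmolality = 2·Na + glucose + urea
= 2·135 + 4 + 5.7
= 270 + 4 + 5.70
= 279.7 mOsm/kg

279.7 mOsm/kg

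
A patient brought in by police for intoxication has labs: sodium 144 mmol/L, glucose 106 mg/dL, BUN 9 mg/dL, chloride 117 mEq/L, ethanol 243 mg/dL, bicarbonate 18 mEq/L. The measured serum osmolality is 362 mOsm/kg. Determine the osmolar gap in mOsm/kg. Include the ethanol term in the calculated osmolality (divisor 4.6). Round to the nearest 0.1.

Calculated osmolality = 2·Na + glucose/18 + BUN/2.8 + ethanol/4.6
= 2·144 + 106/18 + 9/2.8 + 243/4.6
= 288 + 5.89 + 3.21 + 52.83
= 349.93 mOsm/kg ≈ 349.9 mOsm/kg
Osmolar gap = measured − calculated = 362 − 349.9 = 12.1 mOsm/kg

12.1 mOsm/kg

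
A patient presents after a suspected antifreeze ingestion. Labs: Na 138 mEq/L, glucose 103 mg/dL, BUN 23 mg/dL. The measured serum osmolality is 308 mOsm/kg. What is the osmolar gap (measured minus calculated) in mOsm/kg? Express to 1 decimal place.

Calculated osmolality = 2·Na + glucose/18 + BUN/2.8
= 2·138 + 103/18 + 23/2.8
= 276 + 5.72 + 8.21
= 289.93 mOsm/kg ≈ 289.9 mOsm/kg
Osmolar gap = measured − calculated = 308 − 289.9 = 18.1 mOsm/kg

18.1 mOsm/kg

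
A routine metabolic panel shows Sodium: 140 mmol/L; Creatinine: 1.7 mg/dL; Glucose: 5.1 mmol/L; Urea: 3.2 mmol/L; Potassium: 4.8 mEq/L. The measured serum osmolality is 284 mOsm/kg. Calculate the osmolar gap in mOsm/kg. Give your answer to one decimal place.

-4.3 mOsm/kg

Calculated osmolality = 2·Na + glucose + urea
= 2·140 + 5.1 + 3.2
= 280 + 5.10 + 3.20
= 288.3 mOsm/kg ≈ 288.3 mOsm/kg
Osmolar gap = measured − calculated = 284 − 288.3 = -4.3 mOsm/kg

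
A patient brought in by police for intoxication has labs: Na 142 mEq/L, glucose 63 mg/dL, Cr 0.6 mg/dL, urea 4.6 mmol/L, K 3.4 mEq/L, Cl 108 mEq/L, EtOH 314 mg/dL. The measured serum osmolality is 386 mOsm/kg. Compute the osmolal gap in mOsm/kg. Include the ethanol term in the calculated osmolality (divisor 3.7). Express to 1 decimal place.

9.0 mOsm/kg

Calculated osmolality = 2·Na + glucose/18 + urea + ethanol/3.7
= 2·142 + 63/18 + 4.6 + 314/3.7
= 284 + 3.50 + 4.60 + 84.86
= 376.96 mOsm/kg ≈ 377.0 mOsm/kg
Osmolar gap = measured − calculated = 386 − 377.0 = 9.0 mOsm/kg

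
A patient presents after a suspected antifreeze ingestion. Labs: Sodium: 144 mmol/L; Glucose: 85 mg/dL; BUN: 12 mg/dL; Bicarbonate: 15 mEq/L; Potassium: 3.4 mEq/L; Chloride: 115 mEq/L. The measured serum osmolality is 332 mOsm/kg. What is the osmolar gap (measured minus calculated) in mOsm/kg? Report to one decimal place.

35.0 mOsm/kg

Calculated osmolality = 2·Na + glucose/18 + BUN/2.8
= 2·144 + 85/18 + 12/2.8
= 288 + 4.72 + 4.29
= 297.01 mOsm/kg ≈ 297.0 mOsm/kg
Osmolar gap = measured − calculated = 332 − 297.0 = 35.0 mOsm/kg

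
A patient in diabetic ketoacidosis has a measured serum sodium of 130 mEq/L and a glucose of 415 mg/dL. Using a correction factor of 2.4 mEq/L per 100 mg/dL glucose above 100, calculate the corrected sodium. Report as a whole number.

Corrected Na = measured Na + 2.4 · (glucose − 100)/100
= 130 + 2.4 · (415 − 100)/100
= 130 + 7.6
= 137.6 mEq/L

138 mEq/L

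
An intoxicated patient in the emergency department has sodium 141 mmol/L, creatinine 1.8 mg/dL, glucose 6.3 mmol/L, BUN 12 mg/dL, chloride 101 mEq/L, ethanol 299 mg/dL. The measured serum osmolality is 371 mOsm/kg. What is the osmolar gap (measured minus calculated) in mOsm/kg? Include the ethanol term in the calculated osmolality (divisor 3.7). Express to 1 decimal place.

-2.4 mOsm/kg

Calculated osmolality = 2·Na + glucose + BUN/2.8 + ethanol/3.7
= 2·141 + 6.3 + 12/2.8 + 299/3.7
= 282 + 6.30 + 4.29 + 80.81
= 373.4 mOsm/kg ≈ 373.4 mOsm/kg
Osmolar gap = measured − calculated = 371 − 373.4 = -2.4 mOsm/kg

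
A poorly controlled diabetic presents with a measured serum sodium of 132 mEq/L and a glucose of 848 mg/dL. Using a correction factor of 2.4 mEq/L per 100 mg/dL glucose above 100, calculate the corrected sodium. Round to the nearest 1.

Corrected Na = measured Na + 2.4 · (glucose − 100)/100
= 132 + 2.4 · (848 − 100)/100
= 132 + 18
= 150 mEq/L

150 mEq/L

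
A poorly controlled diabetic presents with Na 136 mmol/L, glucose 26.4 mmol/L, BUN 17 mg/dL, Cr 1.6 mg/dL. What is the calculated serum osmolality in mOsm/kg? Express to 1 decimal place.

304.5 mOsm/kg

Calculated osmolality = 2·Na + glucose + BUN/2.8
= 2·136 + 26.4 + 17/2.8
= 272 + 26.40 + 6.07
= 304.47 mOsm/kg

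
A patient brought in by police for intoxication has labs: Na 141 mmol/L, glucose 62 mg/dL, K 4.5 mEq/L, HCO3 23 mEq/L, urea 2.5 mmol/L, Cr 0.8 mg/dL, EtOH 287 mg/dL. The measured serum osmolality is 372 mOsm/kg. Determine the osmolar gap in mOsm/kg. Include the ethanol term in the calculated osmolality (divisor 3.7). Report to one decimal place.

Calculated osmolality = 2·Na + glucose/18 + urea + ethanol/3.7
= 2·141 + 62/18 + 2.5 + 287/3.7
= 282 + 3.44 + 2.50 + 77.57
= 365.51 mOsm/kg ≈ 365.5 mOsm/kg
Osmolar gap = measured − calculated = 372 − 365.5 = 6.5 mOsm/kg

6.5 mOsm/kg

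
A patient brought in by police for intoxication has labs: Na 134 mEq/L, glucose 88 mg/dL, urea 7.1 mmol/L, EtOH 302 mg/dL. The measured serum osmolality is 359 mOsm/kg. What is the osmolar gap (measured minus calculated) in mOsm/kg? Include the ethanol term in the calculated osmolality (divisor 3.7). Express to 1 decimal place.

Calculated osmolality = 2·Na + glucose/18 + urea + ethanol/3.7
= 2·134 + 88/18 + 7.1 + 302/3.7
= 268 + 4.89 + 7.10 + 81.62
= 361.61 mOsm/kg ≈ 361.6 mOsm/kg
Osmolar gap = measured − calculated = 359 − 361.6 = -2.6 mOsm/kg

-2.6 mOsm/kg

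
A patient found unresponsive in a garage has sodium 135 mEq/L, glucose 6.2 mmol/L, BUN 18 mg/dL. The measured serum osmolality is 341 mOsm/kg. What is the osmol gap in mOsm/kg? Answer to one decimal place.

Calculated osmolality = 2·Na + glucose + BUN/2.8
= 2·135 + 6.2 + 18/2.8
= 270 + 6.20 + 6.43
= 282.63 mOsm/kg ≈ 282.6 mOsm/kg
Osmolar gap = measured − calculated = 341 − 282.6 = 58.4 mOsm/kg

58.4 mOsm/kg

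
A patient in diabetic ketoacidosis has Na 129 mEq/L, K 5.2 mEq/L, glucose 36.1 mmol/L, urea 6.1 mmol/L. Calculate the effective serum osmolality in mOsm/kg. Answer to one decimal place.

294.1 mOsm/kg

Effective osmolality excludes urea (freely permeant across cell membranes):
2·Na + glucose
= 2·129 + 36.1
= 258 + 36.1
= 294.1 mOsm/kg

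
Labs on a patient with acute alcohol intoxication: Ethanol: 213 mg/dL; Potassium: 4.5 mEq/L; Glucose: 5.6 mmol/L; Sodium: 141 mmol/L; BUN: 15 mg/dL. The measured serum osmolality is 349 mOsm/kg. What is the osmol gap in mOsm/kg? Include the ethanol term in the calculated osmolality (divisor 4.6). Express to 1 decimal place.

9.7 mOsm/kg

Calculated osmolality = 2·Na + glucose + BUN/2.8 + ethanol/4.6
= 2·141 + 5.6 + 15/2.8 + 213/4.6
= 282 + 5.60 + 5.36 + 46.30
= 339.26 mOsm/kg ≈ 339.3 mOsm/kg
Osmolar gap = measured − calculated = 349 − 339.3 = 9.7 mOsm/kg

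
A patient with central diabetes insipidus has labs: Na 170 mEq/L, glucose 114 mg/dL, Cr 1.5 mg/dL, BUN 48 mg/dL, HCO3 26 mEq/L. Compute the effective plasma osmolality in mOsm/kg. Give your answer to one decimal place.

Effective osmolality excludes urea (freely permeant across cell membranes):
2·Na + glucose/18
= 2·170 + 114/18
= 340 + 6.33
= 346.33 mOsm/kg

346.3 mOsm/kg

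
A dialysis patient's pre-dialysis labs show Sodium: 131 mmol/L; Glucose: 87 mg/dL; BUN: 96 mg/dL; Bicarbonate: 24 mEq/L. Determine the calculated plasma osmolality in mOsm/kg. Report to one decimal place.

Calculated osmolality = 2·Na + glucose/18 + BUN/2.8
= 2·131 + 87/18 + 96/2.8
= 262 + 4.83 + 34.29
= 301.12 mOsm/kg

301.1 mOsm/kg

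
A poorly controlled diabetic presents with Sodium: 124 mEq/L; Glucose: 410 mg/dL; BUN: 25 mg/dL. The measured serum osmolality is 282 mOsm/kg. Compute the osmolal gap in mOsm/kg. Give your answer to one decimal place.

2.3 mOsm/kg

Calculated osmolality = 2·Na + glucose/18 + BUN/2.8
= 2·124 + 410/18 + 25/2.8
= 248 + 22.78 + 8.93
= 279.71 mOsm/kg ≈ 279.7 mOsm/kg
Osmolar gap = measured − calculated = 282 − 279.7 = 2.3 mOsm/kg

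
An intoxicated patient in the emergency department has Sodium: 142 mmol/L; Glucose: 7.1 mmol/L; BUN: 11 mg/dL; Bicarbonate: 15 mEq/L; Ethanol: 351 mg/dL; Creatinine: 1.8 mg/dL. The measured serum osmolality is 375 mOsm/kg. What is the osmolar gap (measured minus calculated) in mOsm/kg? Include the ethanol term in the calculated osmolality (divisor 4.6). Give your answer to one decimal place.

Calculated osmolality = 2·Na + glucose + BUN/2.8 + ethanol/4.6
= 2·142 + 7.1 + 11/2.8 + 351/4.6
= 284 + 7.10 + 3.93 + 76.30
= 371.33 mOsm/kg ≈ 371.3 mOsm/kg
Osmolar gap = measured − calculated = 375 − 371.3 = 3.7 mOsm/kg

3.7 mOsm/kg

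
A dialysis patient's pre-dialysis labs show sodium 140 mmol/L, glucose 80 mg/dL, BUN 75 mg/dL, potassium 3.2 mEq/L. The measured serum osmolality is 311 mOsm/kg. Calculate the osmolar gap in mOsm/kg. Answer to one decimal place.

-0.2 mOsm/kg

Calculated osmolality = 2·Na + glucose/18 + BUN/2.8
= 2·140 + 80/18 + 75/2.8
= 280 + 4.44 + 26.79
= 311.23 mOsm/kg ≈ 311.2 mOsm/kg
Osmolar gap = measured − calculated = 311 − 311.2 = -0.2 mOsm/kg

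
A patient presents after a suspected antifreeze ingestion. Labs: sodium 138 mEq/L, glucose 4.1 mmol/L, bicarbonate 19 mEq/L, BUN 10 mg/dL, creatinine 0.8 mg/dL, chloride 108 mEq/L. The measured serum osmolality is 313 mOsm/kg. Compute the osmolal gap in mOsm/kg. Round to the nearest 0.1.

Calculated osmolality = 2·Na + glucose + BUN/2.8
= 2·138 + 4.1 + 10/2.8
= 276 + 4.10 + 3.57
= 283.67 mOsm/kg ≈ 283.7 mOsm/kg
Osmolar gap = measured − calculated = 313 − 283.7 = 29.3 mOsm/kg

29.3 mOsm/kg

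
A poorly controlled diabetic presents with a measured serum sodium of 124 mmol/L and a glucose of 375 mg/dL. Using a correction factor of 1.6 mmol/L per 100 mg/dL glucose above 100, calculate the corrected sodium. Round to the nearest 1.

Corrected Na = measured Na + 1.6 · (glucose − 100)/100
= 124 + 1.6 · (375 − 100)/100
= 124 + 4.4
= 128.4 mmol/L

128 mmol/L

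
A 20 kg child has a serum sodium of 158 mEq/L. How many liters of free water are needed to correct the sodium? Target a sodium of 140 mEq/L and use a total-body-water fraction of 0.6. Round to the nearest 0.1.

1.5 L

TBW = 0.6 · 20 = 12 L
Free water deficit = TBW · (Na/140 − 1)
= 12 · (158/140 − 1)
= 12 · 0.1286
= 1.54 L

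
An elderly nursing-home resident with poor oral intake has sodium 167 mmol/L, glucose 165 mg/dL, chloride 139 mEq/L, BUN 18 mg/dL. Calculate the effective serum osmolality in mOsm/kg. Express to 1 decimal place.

Effective osmolality excludes urea (freely permeant across cell membranes):
2·Na + glucose/18
= 2·167 + 165/18
= 334 + 9.17
= 343.17 mOsm/kg

343.2 mOsm/kg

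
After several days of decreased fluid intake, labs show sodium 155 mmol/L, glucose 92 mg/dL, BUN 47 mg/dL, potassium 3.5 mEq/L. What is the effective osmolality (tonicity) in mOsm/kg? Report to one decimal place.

315.1 mOsm/kg

Effective osmolality excludes urea (freely permeant across cell membranes):
2·Na + glucose/18
= 2·155 + 92/18
= 310 + 5.11
= 315.11 mOsm/kg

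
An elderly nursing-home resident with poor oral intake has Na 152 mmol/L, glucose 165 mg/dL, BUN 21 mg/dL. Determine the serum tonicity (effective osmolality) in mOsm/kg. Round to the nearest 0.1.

Effective osmolality excludes urea (freely permeant across cell membranes):
2·Na + glucose/18
= 2·152 + 165/18
= 304 + 9.17
= 313.17 mOsm/kg

313.2 mOsm/kg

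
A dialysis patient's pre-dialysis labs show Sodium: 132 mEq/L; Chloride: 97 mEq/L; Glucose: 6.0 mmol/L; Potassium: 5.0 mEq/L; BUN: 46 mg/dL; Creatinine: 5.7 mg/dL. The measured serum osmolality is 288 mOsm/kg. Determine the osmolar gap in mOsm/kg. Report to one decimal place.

1.6 mOsm/kg

Calculated osmolality = 2·Na + glucose + BUN/2.8
= 2·132 + 6 + 46/2.8
= 264 + 6 + 16.43
= 286.43 mOsm/kg ≈ 286.4 mOsm/kg
Osmolar gap = measured − calculated = 288 − 286.4 = 1.6 mOsm/kg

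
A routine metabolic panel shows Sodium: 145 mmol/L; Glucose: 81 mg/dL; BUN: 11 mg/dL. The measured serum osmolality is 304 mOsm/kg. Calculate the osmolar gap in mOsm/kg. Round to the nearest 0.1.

5.6 mOsm/kg

Calculated osmolality = 2·Na + glucose/18 + BUN/2.8
= 2·145 + 81/18 + 11/2.8
= 290 + 4.50 + 3.93
= 298.43 mOsm/kg ≈ 298.4 mOsm/kg
Osmolar gap = measured − calculated = 304 − 298.4 = 5.6 mOsm/kg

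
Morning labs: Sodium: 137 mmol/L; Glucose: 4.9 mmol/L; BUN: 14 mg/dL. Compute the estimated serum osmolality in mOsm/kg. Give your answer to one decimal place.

283.9 mOsm/kg

Calculated osmolality = 2·Na + glucose + BUN/2.8
= 2·137 + 4.9 + 14/2.8
= 274 + 4.90 + 5
= 283.9 mOsm/kg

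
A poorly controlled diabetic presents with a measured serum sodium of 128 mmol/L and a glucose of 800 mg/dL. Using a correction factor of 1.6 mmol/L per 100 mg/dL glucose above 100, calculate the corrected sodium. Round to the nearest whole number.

139 mmol/L

Corrected Na = measured Na + 1.6 · (glucose − 100)/100
= 128 + 1.6 · (800 − 100)/100
= 128 + 11.2
= 139.2 mmol/L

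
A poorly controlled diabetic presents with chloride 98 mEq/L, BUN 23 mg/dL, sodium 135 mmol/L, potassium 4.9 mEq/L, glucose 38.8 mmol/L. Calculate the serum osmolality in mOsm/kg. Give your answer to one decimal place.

317.0 mOsm/kg

Calculated osmolality = 2·Na + glucose + BUN/2.8
= 2·135 + 38.8 + 23/2.8
= 270 + 38.80 + 8.21
= 317.01 mOsm/kg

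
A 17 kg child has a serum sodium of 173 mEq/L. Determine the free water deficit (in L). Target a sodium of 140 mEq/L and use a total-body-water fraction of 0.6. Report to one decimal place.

2.4 L

TBW = 0.6 · 17 = 10.2 L
Free water deficit = TBW · (Na/140 − 1)
= 10.2 · (173/140 − 1)
= 10.2 · 0.2357
= 2.4 L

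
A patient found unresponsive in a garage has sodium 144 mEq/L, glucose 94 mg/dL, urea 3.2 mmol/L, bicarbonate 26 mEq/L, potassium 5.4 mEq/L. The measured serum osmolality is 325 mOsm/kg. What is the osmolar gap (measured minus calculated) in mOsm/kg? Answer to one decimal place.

Calculated osmolality = 2·Na + glucose/18 + urea
= 2·144 + 94/18 + 3.2
= 288 + 5.22 + 3.20
= 296.42 mOsm/kg ≈ 296.4 mOsm/kg
Osmolar gap = measured − calculated = 325 − 296.4 = 28.6 mOsm/kg

28.6 mOsm/kg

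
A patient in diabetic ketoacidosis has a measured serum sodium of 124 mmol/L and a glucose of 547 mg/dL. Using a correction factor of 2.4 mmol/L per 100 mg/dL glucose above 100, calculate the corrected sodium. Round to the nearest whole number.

135 mmol/L

Corrected Na = measured Na + 2.4 · (glucose − 100)/100
= 124 + 2.4 · (547 − 100)/100
= 124 + 10.7
= 134.7 mmol/L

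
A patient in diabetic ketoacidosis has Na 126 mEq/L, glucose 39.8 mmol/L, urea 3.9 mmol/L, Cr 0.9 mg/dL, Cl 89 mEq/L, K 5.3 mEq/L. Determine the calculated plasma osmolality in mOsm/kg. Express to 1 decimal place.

295.7 mOsm/kg

Calculated osmolality = 2·Na + glucose + urea
= 2·126 + 39.8 + 3.9
= 252 + 39.80 + 3.90
= 295.7 mOsm/kg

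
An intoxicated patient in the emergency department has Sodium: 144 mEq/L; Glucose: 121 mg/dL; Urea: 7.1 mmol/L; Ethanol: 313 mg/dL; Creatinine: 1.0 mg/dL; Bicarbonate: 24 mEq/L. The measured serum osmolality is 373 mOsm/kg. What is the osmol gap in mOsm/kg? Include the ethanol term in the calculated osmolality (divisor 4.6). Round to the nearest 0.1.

Calculated osmolality = 2·Na + glucose/18 + urea + ethanol/4.6
= 2·144 + 121/18 + 7.1 + 313/4.6
= 288 + 6.72 + 7.10 + 68.04
= 369.86 mOsm/kg ≈ 369.9 mOsm/kg
Osmolar gap = measured − calculated = 373 − 369.9 = 3.1 mOsm/kg

3.1 mOsm/kg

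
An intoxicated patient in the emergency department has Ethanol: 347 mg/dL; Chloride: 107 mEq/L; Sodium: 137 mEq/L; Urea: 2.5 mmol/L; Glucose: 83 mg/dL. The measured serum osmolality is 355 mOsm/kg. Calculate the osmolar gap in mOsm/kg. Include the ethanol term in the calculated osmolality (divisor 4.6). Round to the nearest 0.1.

Calculated osmolality = 2·Na + glucose/18 + urea + ethanol/4.6
= 2·137 + 83/18 + 2.5 + 347/4.6
= 274 + 4.61 + 2.50 + 75.43
= 356.54 mOsm/kg ≈ 356.5 mOsm/kg
Osmolar gap = measured − calculated = 355 − 356.5 = -1.5 mOsm/kg

-1.5 mOsm/kg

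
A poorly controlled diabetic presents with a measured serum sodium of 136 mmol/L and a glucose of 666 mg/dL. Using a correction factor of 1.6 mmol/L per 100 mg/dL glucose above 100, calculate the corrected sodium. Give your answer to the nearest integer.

Corrected Na = measured Na + 1.6 · (glucose − 100)/100
= 136 + 1.6 · (666 − 100)/100
= 136 + 9.1
= 145.1 mmol/L

145 mmol/L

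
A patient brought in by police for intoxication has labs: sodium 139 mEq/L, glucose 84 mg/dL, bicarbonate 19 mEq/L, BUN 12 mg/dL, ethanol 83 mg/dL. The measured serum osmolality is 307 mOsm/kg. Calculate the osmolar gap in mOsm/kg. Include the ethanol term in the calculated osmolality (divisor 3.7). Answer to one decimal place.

Calculated osmolality = 2·Na + glucose/18 + BUN/2.8 + ethanol/3.7
= 2·139 + 84/18 + 12/2.8 + 83/3.7
= 278 + 4.67 + 4.29 + 22.43
= 309.39 mOsm/kg ≈ 309.4 mOsm/kg
Osmolar gap = measured − calculated = 307 − 309.4 = -2.4 mOsm/kg

-2.4 mOsm/kg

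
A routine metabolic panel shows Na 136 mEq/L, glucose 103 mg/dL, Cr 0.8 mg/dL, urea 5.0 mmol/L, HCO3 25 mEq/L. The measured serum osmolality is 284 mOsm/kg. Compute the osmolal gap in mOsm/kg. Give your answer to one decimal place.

1.3 mOsm/kg

Calculated osmolality = 2·Na + glucose/18 + urea
= 2·136 + 103/18 + 5
= 272 + 5.72 + 5
= 282.72 mOsm/kg ≈ 282.7 mOsm/kg
Osmolar gap = measured − calculated = 284 − 282.7 = 1.3 mOsm/kg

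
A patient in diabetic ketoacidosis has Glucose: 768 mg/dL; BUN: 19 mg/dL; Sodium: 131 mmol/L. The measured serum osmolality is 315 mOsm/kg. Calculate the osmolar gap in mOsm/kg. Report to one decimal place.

Calculated osmolality = 2·Na + glucose/18 + BUN/2.8
= 2·131 + 768/18 + 19/2.8
= 262 + 42.67 + 6.79
= 311.46 mOsm/kg ≈ 311.5 mOsm/kg
Osmolar gap = measured − calculated = 315 − 311.5 = 3.5 mOsm/kg

3.5 mOsm/kg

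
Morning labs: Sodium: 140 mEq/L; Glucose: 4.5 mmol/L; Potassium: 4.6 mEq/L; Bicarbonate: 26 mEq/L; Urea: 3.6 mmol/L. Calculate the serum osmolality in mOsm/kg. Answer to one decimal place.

Calculated osmolality = 2·Na + glucose + urea
= 2·140 + 4.5 + 3.6
= 280 + 4.50 + 3.60
= 288.1 mOsm/kg

288.1 mOsm/kg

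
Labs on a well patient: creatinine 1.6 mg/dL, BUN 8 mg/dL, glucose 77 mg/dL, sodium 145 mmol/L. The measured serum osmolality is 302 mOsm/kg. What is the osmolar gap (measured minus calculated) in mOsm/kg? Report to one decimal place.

Calculated osmolality = 2·Na + glucose/18 + BUN/2.8
= 2·145 + 77/18 + 8/2.8
= 290 + 4.28 + 2.86
= 297.14 mOsm/kg ≈ 297.1 mOsm/kg
Osmolar gap = measured − calculated = 302 − 297.1 = 4.9 mOsm/kg

4.9 mOsm/kg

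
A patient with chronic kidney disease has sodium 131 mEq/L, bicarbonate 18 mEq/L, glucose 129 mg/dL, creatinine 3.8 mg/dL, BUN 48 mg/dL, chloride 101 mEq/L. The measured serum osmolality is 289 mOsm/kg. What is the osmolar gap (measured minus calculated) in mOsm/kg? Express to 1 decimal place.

2.7 mOsm/kg

Calculated osmolality = 2·Na + glucose/18 + BUN/2.8
= 2·131 + 129/18 + 48/2.8
= 262 + 7.17 + 17.14
= 286.31 mOsm/kg ≈ 286.3 mOsm/kg
Osmolar gap = measured − calculated = 289 − 286.3 = 2.7 mOsm/kg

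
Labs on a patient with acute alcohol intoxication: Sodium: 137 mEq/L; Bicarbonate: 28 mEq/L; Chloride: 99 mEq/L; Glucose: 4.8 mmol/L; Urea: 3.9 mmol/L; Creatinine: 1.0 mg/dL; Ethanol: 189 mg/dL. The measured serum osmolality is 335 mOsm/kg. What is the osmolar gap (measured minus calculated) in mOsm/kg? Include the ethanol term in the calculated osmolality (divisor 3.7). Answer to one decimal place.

1.2 mOsm/kg

Calculated osmolality = 2·Na + glucose + urea + ethanol/3.7
= 2·137 + 4.8 + 3.9 + 189/3.7
= 274 + 4.80 + 3.90 + 51.08
= 333.78 mOsm/kg ≈ 333.8 mOsm/kg
Osmolar gap = measured − calculated = 335 − 333.8 = 1.2 mOsm/kg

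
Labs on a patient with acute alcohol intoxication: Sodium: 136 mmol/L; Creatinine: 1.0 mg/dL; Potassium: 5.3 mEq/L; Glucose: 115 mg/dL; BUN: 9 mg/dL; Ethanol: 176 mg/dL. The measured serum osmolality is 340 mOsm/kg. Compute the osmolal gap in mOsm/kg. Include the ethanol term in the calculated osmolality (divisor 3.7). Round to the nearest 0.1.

Calculated osmolality = 2·Na + glucose/18 + BUN/2.8 + ethanol/3.7
= 2·136 + 115/18 + 9/2.8 + 176/3.7
= 272 + 6.39 + 3.21 + 47.57
= 329.17 mOsm/kg ≈ 329.2 mOsm/kg
Osmolar gap = measured − calculated = 340 − 329.2 = 10.8 mOsm/kg

10.8 mOsm/kg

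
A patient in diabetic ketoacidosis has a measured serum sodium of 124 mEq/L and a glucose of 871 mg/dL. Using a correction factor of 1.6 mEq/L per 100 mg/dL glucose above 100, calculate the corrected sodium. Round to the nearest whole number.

Corrected Na = measured Na + 1.6 · (glucose − 100)/100
= 124 + 1.6 · (871 − 100)/100
= 124 + 12.3
= 136.3 mEq/L

136 mEq/L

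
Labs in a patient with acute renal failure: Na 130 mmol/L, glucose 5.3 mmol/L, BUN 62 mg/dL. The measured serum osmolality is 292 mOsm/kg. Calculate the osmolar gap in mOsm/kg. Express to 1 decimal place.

Calculated osmolality = 2·Na + glucose + BUN/2.8
= 2·130 + 5.3 + 62/2.8
= 260 + 5.30 + 22.14
= 287.44 mOsm/kg ≈ 287.4 mOsm/kg
Osmolar gap = measured − calculated = 292 − 287.4 = 4.6 mOsm/kg

4.6 mOsm/kg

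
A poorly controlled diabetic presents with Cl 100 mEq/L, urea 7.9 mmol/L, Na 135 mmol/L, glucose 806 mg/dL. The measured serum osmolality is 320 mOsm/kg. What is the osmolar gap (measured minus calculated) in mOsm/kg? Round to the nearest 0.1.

Calculated osmolality = 2·Na + glucose/18 + urea
= 2·135 + 806/18 + 7.9
= 270 + 44.78 + 7.90
= 322.68 mOsm/kg ≈ 322.7 mOsm/kg
Osmolar gap = measured − calculated = 320 − 322.7 = -2.7 mOsm/kg

-2.7 mOsm/kg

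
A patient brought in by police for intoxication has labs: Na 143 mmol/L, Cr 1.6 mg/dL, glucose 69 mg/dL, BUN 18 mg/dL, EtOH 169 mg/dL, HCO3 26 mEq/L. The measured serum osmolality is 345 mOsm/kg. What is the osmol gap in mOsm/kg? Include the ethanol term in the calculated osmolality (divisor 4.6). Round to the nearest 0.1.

Calculated osmolality = 2·Na + glucose/18 + BUN/2.8 + ethanol/4.6
= 2·143 + 69/18 + 18/2.8 + 169/4.6
= 286 + 3.83 + 6.43 + 36.74
= 333 mOsm/kg ≈ 333.0 mOsm/kg
Osmolar gap = measured − calculated = 345 − 333.0 = 12.0 mOsm/kg

12.0 mOsm/kg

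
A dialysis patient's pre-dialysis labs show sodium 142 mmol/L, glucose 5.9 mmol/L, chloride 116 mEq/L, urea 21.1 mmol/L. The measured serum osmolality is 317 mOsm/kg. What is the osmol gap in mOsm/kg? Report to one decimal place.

Calculated osmolality = 2·Na + glucose + urea
= 2·142 + 5.9 + 21.1
= 284 + 5.90 + 21.10
= 311 mOsm/kg ≈ 311.0 mOsm/kg
Osmolar gap = measured − calculated = 317 − 311.0 = 6.0 mOsm/kg

6.0 mOsm/kg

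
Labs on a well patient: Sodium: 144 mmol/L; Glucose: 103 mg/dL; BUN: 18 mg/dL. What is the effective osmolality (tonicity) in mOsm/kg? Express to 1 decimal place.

293.7 mOsm/kg

Effective osmolality excludes urea (freely permeant across cell membranes):
2·Na + glucose/18
= 2·144 + 103/18
= 288 + 5.72
= 293.72 mOsm/kg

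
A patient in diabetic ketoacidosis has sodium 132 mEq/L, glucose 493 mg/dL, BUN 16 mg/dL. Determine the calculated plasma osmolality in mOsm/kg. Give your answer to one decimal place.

297.1 mOsm/kg

Calculated osmolality = 2·Na + glucose/18 + BUN/2.8
= 2·132 + 493/18 + 16/2.8
= 264 + 27.39 + 5.71
= 297.1 mOsm/kg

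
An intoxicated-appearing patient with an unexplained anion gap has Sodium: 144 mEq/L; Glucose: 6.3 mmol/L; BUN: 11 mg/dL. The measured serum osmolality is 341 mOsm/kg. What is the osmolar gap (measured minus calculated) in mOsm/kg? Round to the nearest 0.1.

Calculated osmolality = 2·Na + glucose + BUN/2.8
= 2·144 + 6.3 + 11/2.8
= 288 + 6.30 + 3.93
= 298.23 mOsm/kg ≈ 298.2 mOsm/kg
Osmolar gap = measured − calculated = 341 − 298.2 = 42.8 mOsm/kg

42.8 mOsm/kg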